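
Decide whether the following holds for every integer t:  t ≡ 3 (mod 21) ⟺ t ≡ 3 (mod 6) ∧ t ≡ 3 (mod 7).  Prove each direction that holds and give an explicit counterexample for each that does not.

Not equivalent: only (⇐) holds.

Converse. If t ≡ 3 (mod 6) and t ≡ 3 (mod 7), then by the Chinese remainder theorem t ≡ 3 (mod 42). Since 3 ≡ 3 (mod 21) and 21 ∣ 42, we get t ≡ 3 (mod 21).

Forward direction. This fails: t = 24 gives 24 ≡ 3 (mod 21) but 24 ≡ 0 (mod 6), so the conjunction on the right does not hold.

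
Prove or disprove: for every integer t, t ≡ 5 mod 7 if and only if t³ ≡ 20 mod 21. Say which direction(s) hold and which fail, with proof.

(⟹) This fails: take t = 12. Then 12 ≡ 5 (mod 7), but 12³ = 1728 ≡ 6 (mod 21), not 20.

(⟸) This fails: take t = 17. Then 17³ = 4913 ≡ 20 (mod 21), yet 17 ≡ 3 (mod 7), not 5.

(⇒) fails and (⇐) fails.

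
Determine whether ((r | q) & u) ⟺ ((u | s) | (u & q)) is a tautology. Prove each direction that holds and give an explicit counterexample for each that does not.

The forward direction holds; the converse fails.

(←) This fails. Under r = F, q = F, s = T, u = F, the left side is false but the right side is true.

(→) Assume the antecedent. If u is true, (u | s) | (u & q) reduces to true regardless of the other variables. If u is false, the antecedent cannot hold. Either way (u | s) | (u & q) holds.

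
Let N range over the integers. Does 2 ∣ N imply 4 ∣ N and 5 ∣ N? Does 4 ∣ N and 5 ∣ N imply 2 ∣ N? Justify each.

(⇒) This fails: take N = 2. Certainly 2 ∣ 2, but 4 ∤ 2.

(⇐) Suppose 4 ∣ N and 5 ∣ N. Any common multiple of 4 and 5 is a multiple of their lcm; here gcd(4, 5) = 1, so lcm(4, 5) = 4·5 = 20, so 20 ∣ N. Since 2 ∣ 20, it follows that 2 ∣ N.

Only the reverse direction holds.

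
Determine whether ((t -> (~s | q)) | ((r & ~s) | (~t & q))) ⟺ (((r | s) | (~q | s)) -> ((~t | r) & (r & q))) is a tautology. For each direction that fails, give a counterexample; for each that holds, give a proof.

(→) This fails. Under q = F, s = F, r = F, t = F, the left side is true but the right side is false.

(←) Assume the antecedent. If q is true, the consequent reduces to true regardless of the other variables. If q is false, the antecedent cannot hold. Either way the consequent holds.

Only the converse holds.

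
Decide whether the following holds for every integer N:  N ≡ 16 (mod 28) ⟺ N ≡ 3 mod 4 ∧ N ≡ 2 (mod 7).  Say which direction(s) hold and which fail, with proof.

(⇒) fails and (⇐) fails.

[⇒] This fails: N = 16 gives 16 ≡ 16 (mod 28) but 16 ≡ 0 (mod 4), so the conjunction on the right does not hold.

[⇐] This fails: N = 23 satisfies both congruences on the right (23 ≡ 3 mod 4 and 23 ≡ 2 mod 7) yet 23 ≡ 23 (mod 28), not 16.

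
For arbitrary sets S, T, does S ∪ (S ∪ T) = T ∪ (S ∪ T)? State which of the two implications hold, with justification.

Forward inclusion. Let x ∈ S ∪ (S ∪ T). Then either x ∈ S and x ∉ T; or x ∈ T and x ∉ S; or x ∈ S ∩ T. In each case x ∈ T ∪ (S ∪ T), so S ∪ (S ∪ T) ⊆ T ∪ (S ∪ T).

Reverse inclusion. Let x ∈ T ∪ (S ∪ T). Then either x ∈ S and x ∉ T; or x ∈ T and x ∉ S; or x ∈ S ∩ T. In each case x ∈ S ∪ (S ∪ T), so T ∪ (S ∪ T) ⊆ S ∪ (S ∪ T).

The two sets are equal.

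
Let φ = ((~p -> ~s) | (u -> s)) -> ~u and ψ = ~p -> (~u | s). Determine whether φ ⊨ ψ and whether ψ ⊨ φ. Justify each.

(←) This fails. Under s = T, p = F, u = T, the left side is false but the right side is true.

(→) Assume the antecedent. If s is true, ~p -> (~u | s) reduces to true regardless of the other variables. If s is false, the antecedent forces (s = F, p = F, u = F) or (s = F, p = T, u = F), and ~p -> (~u | s) holds there. Either way ~p -> (~u | s) holds.

Only the forward implication holds.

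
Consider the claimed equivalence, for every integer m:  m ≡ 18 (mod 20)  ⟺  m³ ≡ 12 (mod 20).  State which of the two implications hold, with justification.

(⟹) Suppose m ≡ 18 (mod 20). Write m = 20j + 18. Then (20j + 18)³ = 8000j³ + 21600j² + 19440j + 5832 = 20(400j³ + 1080j² + 972j + 291) + 12, so m³ ≡ 12 (mod 20).

(⟸) This fails: take m = 8. Then 8³ = 512 ≡ 12 (mod 20), yet 8 ≡ 8 (mod 20), not 18.

Not equivalent: only (⇒) holds.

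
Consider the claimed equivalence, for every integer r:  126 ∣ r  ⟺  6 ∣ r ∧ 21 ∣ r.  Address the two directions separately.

(⇒) If 126 ∣ r, write r = 126q. Since 126 = 21·6, r = 6·(21q), so 6 ∣ r; and since 126 = 6·21, r = 21·(6q), so 21 ∣ r.

(⇐) This fails: take r = 42. Both 6 ∣ 42 and 21 ∣ 42, yet 42 is not a multiple of 126 (since 42 = 0·126 + 42), so 126 ∤ 42.

(⇒) holds; (⇐) fails.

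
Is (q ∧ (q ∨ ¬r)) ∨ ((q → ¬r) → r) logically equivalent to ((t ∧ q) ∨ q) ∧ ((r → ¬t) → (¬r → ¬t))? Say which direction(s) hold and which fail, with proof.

Not equivalent: only (⇐) holds.

Converse. Assume the antecedent. If r is true, the consequent reduces to true regardless of the other variables. If r is false, the antecedent forces (r = F, q = T, t = F), and the consequent holds there. Either way the consequent holds.

Forward direction. This fails. Under r = T, q = F, t = F, the left side is true but the right side is false.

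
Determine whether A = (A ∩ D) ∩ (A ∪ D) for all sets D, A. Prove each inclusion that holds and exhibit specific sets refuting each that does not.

Reverse inclusion. Let x ∈ (A ∩ D) ∩ (A ∪ D). Then x ∈ D ∩ A, from which x ∈ A.

Forward inclusion. This inclusion fails. Take D = ∅, A = {1}; then 1 ∈ A but 1 ∉ (A ∩ D) ∩ (A ∪ D).

The sets are not equal: only the reverse inclusion holds.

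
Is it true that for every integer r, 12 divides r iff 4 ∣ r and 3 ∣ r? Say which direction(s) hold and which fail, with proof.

Both directions hold.

(⟸) Suppose 4 ∣ r and 3 ∣ r. Any common multiple of 4 and 3 is a multiple of their lcm; here gcd(4, 3) = 1, so lcm(4, 3) = 4·3 = 12, so 12 ∣ r.

(⟹) If 12 ∣ r, write r = 12q. Since 12 = 3·4, r = 4·(3q), so 4 ∣ r; and since 12 = 4·3, r = 3·(4q), so 3 ∣ r.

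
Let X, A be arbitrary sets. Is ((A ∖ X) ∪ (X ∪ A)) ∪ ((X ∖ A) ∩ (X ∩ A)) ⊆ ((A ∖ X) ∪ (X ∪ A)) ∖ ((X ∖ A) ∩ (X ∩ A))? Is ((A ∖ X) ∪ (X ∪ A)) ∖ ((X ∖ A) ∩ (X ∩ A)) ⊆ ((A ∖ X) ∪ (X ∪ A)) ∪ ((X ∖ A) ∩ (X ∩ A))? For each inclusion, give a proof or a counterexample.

(⊇) Let x ∈ ((A ∖ X) ∪ (X ∪ A)) ∖ ((X ∖ A) ∩ (X ∩ A)). Then either x ∈ X and x ∉ A; or x ∈ A and x ∉ X; or x ∈ X ∩ A. In each case x ∈ ((A ∖ X) ∪ (X ∪ A)) ∪ ((X ∖ A) ∩ (X ∩ A)), so ((A ∖ X) ∪ (X ∪ A)) ∖ ((X ∖ A) ∩ (X ∩ A)) ⊆ ((A ∖ X) ∪ (X ∪ A)) ∪ ((X ∖ A) ∩ (X ∩ A)).

(⊆) Let x ∈ ((A ∖ X) ∪ (X ∪ A)) ∪ ((X ∖ A) ∩ (X ∩ A)). Then either x ∈ X and x ∉ A; or x ∈ A and x ∉ X; or x ∈ X ∩ A. In each case x ∈ ((A ∖ X) ∪ (X ∪ A)) ∖ ((X ∖ A) ∩ (X ∩ A)), so ((A ∖ X) ∪ (X ∪ A)) ∪ ((X ∖ A) ∩ (X ∩ A)) ⊆ ((A ∖ X) ∪ (X ∪ A)) ∖ ((X ∖ A) ∩ (X ∩ A)).

Both inclusions hold; the sets are equal.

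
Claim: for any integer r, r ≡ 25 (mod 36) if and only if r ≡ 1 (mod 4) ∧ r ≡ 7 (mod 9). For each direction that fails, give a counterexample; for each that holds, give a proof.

Both directions hold; the statement is true.

(⟹) Suppose r ≡ 25 (mod 36); write r = 36j + 25. Since 4 ∣ 36, reducing mod 4 gives r ≡ 25 ≡ 1 (mod 4); since 9 ∣ 36, reducing mod 9 gives r ≡ 25 ≡ 7 (mod 9).

(⟸) Conversely, if r ≡ 1 (mod 4) and r ≡ 7 (mod 9), then by the Chinese remainder theorem r ≡ 25 (mod 36). This is exactly r ≡ 25 (mod 36).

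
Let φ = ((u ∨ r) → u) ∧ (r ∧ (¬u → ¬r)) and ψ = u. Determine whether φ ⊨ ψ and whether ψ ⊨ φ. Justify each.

Only the forward direction holds.

(←) This fails. Under r = F, u = T, the left side is false but the right side is true.

(→) Assume the antecedent. If r is true, the antecedent forces (r = T, u = T), and u holds there. If r is false, the antecedent cannot hold. Either way u holds.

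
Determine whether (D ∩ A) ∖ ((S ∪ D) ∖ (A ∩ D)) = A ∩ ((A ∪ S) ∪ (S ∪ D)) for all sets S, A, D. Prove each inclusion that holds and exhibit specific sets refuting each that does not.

(⊆) holds; (⊇) fails.

(⟸) This inclusion fails. Take S = ∅, A = {1}, D = ∅; then 1 ∈ A ∩ ((A ∪ S) ∪ (S ∪ D)) but 1 ∉ (D ∩ A) ∖ ((S ∪ D) ∖ (A ∩ D)).

(⟹) Let x ∈ (D ∩ A) ∖ ((S ∪ D) ∖ (A ∩ D)). Then either x ∈ A ∩ D and x ∉ S; or x ∈ S ∩ A ∩ D. In each case x ∈ A ∩ ((A ∪ S) ∪ (S ∪ D)), so (D ∩ A) ∖ ((S ∪ D) ∖ (A ∩ D)) ⊆ A ∩ ((A ∪ S) ∪ (S ∪ D)).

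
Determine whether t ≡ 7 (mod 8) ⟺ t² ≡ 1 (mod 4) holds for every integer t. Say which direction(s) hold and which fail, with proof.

Not equivalent: only (⇒) holds.

(⟸) This fails: take t = 1. Then 1² = 1 ≡ 1 (mod 4), yet 1 ≡ 1 (mod 8), not 7.

(⟹) Suppose t ≡ 7 (mod 8). Then t² ≡ 7² = 49 (mod 8), and since 4 ∣ 8, also t² ≡ 1 (mod 4).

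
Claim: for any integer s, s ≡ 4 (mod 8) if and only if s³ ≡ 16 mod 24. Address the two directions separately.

(⇒) fails and (⇐) fails.

(⟹) This fails: take s = 12. Then 12 ≡ 4 (mod 8), but 12³ = 1728 ≡ 0 (mod 24), not 16.

(⟸) This fails: take s = 10. Then 10³ = 1000 ≡ 16 (mod 24), yet 10 ≡ 2 (mod 8), not 4.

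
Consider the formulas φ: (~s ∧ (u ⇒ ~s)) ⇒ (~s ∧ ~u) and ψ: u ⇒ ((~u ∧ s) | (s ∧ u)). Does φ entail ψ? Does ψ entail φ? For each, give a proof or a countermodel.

Forward direction. Assume the antecedent. If s is true, u ⇒ ((~u ∧ s) | (s ∧ u)) reduces to true regardless of the other variables. If s is false, the antecedent forces (s = F, u = F), and u ⇒ ((~u ∧ s) | (s ∧ u)) holds there. Either way u ⇒ ((~u ∧ s) | (s ∧ u)) holds.

Converse. Assume the antecedent. If s is true, (~s ∧ (u ⇒ ~s)) ⇒ (~s ∧ ~u) reduces to true regardless of the other variables. If s is false, the antecedent forces (s = F, u = F), and (~s ∧ (u ⇒ ~s)) ⇒ (~s ∧ ~u) holds there. Either way (~s ∧ (u ⇒ ~s)) ⇒ (~s ∧ ~u) holds.

Equivalent; both directions hold.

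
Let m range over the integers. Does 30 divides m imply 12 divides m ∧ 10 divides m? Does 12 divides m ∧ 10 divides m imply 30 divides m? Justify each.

Converse. Suppose 12 ∣ m and 10 ∣ m. Any common multiple of 12 and 10 is a multiple of their lcm; here lcm(12, 10) = 12·10/gcd(12, 10) = 120/2 = 60, so 60 ∣ m. Since 30 ∣ 60, it follows that 30 ∣ m.

Forward direction. This fails: take m = 30. Certainly 30 ∣ 30, but 12 ∤ 30.

Only the converse holds.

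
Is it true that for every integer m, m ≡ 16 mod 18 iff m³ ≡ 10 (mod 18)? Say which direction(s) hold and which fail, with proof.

Only the forward implication holds.

[⇒] Suppose m ≡ 16 mod 18. Write m = 18j + 16. Then (18j + 16)³ = 5832j³ + 15552j² + 13824j + 4096 = 18(324j³ + 864j² + 768j + 227) + 10, so m³ ≡ 10 (mod 18).

[⇐] This fails: take m = 4. Then 4³ = 64 ≡ 10 (mod 18), yet 4 ≡ 4 (mod 18), not 16.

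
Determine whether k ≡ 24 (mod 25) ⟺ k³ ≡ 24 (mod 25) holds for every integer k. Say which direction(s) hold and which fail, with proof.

Equivalent; both directions hold.

(⟹) Suppose k ≡ 24 (mod 25). Write k = 25j + 24. Then (25j + 24)³ = 15625j³ + 45000j² + 43200j + 13824 = 25(625j³ + 1800j² + 1728j + 552) + 24, so k³ ≡ 24 (mod 25).

(⟸) Conversely, suppose k³ ≡ 24 (mod 25). The only residue r in {0, …, 24} with r³ ≡ 24 (mod 25) is r = 24, so k ≡ 24 (mod 25).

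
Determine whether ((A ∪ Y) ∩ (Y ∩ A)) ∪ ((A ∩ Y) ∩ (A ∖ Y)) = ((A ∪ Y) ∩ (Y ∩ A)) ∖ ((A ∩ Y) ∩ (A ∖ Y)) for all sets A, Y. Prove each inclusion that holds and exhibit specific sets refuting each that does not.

(⟹) Let x ∈ ((A ∪ Y) ∩ (Y ∩ A)) ∪ ((A ∩ Y) ∩ (A ∖ Y)). Then x ∈ A ∩ Y, from which x ∈ ((A ∪ Y) ∩ (Y ∩ A)) ∖ ((A ∩ Y) ∩ (A ∖ Y)).

(⟸) Let x ∈ ((A ∪ Y) ∩ (Y ∩ A)) ∖ ((A ∩ Y) ∩ (A ∖ Y)). Then x ∈ A ∩ Y, from which x ∈ ((A ∪ Y) ∩ (Y ∩ A)) ∪ ((A ∩ Y) ∩ (A ∖ Y)).

The two sets are equal.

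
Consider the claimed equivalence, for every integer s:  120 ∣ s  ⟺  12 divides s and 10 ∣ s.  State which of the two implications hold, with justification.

Not equivalent: only (⇒) holds.

(⇒) If 120 ∣ s, write s = 120q. Since 120 = 10·12, s = 12·(10q), so 12 ∣ s; and since 120 = 12·10, s = 10·(12q), so 10 ∣ s.

(⇐) This fails: take s = 60. Both 12 ∣ 60 and 10 ∣ 60, yet 60 is not a multiple of 120 (since 60 = 0·120 + 60), so 120 ∤ 60.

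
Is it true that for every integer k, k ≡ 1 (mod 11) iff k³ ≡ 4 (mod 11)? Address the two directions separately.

(⇒) fails and (⇐) fails.

[⇒] This fails: take k = 1. Then 1 ≡ 1 (mod 11), but 1³ = 1 ≡ 1 (mod 11), not 4.

[⇐] This fails: take k = 5. Then 5³ = 125 ≡ 4 (mod 11), yet 5 ≡ 5 (mod 11), not 1.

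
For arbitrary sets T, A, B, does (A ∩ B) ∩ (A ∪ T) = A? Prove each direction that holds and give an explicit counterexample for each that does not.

(⊇) This inclusion fails. Take T = ∅, A = {1}, B = ∅; then 1 ∈ A but 1 ∉ (A ∩ B) ∩ (A ∪ T).

(⊆) Let x ∈ (A ∩ B) ∩ (A ∪ T). Then either x ∈ A ∩ B and x ∉ T; or x ∈ T ∩ A ∩ B. In each case x ∈ A, so (A ∩ B) ∩ (A ∪ T) ⊆ A.

The sets are not equal: only the forward inclusion holds.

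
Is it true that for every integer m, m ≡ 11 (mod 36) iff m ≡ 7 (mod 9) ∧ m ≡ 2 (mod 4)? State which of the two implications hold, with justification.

Neither implication holds.

Forward direction. This fails: m = 11 gives 11 ≡ 11 (mod 36) but 11 ≡ 2 (mod 9), so the conjunction on the right does not hold.

Converse. This fails: m = 34 satisfies both congruences on the right (34 ≡ 7 mod 9 and 34 ≡ 2 mod 4) yet 34 ≡ 34 (mod 36), not 11.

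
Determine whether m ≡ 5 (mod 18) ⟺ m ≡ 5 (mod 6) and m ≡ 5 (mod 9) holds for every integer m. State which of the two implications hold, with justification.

Forward direction. Suppose m ≡ 5 (mod 18); write m = 18j + 5. Since 6 ∣ 18, reducing mod 6 gives m ≡ 5 (mod 6); since 9 ∣ 18, reducing mod 9 gives m ≡ 5 (mod 9).

Converse. If m ≡ 5 (mod 6) and m ≡ 5 (mod 9), then by the Chinese remainder theorem m ≡ 5 (mod 18). This is exactly m ≡ 5 (mod 18).

Equivalent; both directions hold.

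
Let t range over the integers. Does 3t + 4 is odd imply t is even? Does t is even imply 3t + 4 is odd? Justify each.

(⇒) This fails: t = 1 gives 3t + 4 = 7, which is odd, but 1 is odd, not even.

(⇐) This also fails: t = 2 is even, but 3t + 4 = 10 is even, not odd.

Neither implication holds.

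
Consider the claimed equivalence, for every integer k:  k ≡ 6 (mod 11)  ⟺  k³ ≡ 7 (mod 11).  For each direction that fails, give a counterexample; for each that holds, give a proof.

[⇒] Suppose k ≡ 6 (mod 11). Write k = 11j + 6. Then (11j + 6)³ = 1331j³ + 2178j² + 1188j + 216 = 11(121j³ + 198j² + 108j + 19) + 7, so k³ ≡ 7 (mod 11).

[⇐] For the converse, argue contrapositively. If k ≢ 6 (mod 11), then k is congruent to one of 0, 1, 2, 3, 4, 5, 7, 8, 9, 10 modulo 11, and these give k³ ≡ 0, 1, 8, 5, 9, 4, 2, 6, 3, 10 respectively — never 7.

Both directions hold.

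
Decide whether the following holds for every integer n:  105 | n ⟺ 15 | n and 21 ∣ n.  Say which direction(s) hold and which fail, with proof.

[⇒] If 105 ∣ n, write n = 105q. Since 105 = 7·15, n = 15·(7q), so 15 ∣ n; and since 105 = 5·21, n = 21·(5q), so 21 ∣ n.

[⇐] Suppose 15 ∣ n and 21 ∣ n. Any common multiple of 15 and 21 is a multiple of their lcm; here lcm(15, 21) = 15·21/gcd(15, 21) = 315/3 = 105, so 105 ∣ n.

Equivalent; both directions hold.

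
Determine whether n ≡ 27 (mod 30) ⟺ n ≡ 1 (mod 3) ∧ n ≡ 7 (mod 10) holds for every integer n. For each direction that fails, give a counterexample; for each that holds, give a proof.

(⇒) This fails: n = 27 gives 27 ≡ 27 (mod 30) but 27 ≡ 0 (mod 3), so the conjunction on the right does not hold.

(⇐) This fails: n = 7 satisfies both congruences on the right (7 ≡ 1 mod 3 and 7 ≡ 7 mod 10) yet 7 ≡ 7 (mod 30), not 27.

Neither implication holds.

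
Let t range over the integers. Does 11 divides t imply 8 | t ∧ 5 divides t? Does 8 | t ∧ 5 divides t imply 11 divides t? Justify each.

Neither implication holds.

Forward direction. This fails: take t = 11. Certainly 11 ∣ 11, but 8 ∤ 11.

Converse. This fails: take t = 40. Both 8 ∣ 40 and 5 ∣ 40, yet 40 is not a multiple of 11 (since 40 = 3·11 + 7), so 11 ∤ 40.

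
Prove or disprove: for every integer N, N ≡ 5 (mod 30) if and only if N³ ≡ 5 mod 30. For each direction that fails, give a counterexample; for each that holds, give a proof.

(→) Suppose N ≡ 5 (mod 30). Write N = 30j + 5. Then (30j + 5)³ = 27000j³ + 13500j² + 2250j + 125 = 30(900j³ + 450j² + 75j + 4) + 5, so N³ ≡ 5 (mod 30).

(←) Conversely, suppose N³ ≡ 5 (mod 30). The only residue r in {0, …, 29} with r³ ≡ 5 (mod 30) is r = 5, so N ≡ 5 (mod 30).

Both directions hold; the statement is true.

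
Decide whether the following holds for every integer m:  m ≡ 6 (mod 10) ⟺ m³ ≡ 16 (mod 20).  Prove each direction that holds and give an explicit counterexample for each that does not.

(←) The residues r modulo 20 with r³ ≡ 16 (mod 20) are exactly {6, 16}, and each is ≡ 6 (mod 10).

(→) Suppose m ≡ 6 (mod 10). Working modulo 20, m ∈ {6, 16}; for each such r, r³ ≡ 16 (mod 20).

Both directions hold; the statement is true.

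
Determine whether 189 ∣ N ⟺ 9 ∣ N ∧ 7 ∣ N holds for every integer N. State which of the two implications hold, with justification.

(⇒) holds; (⇐) fails.

Forward direction. If 189 ∣ N, write N = 189q. Since 189 = 21·9, N = 9·(21q), so 9 ∣ N; and since 189 = 27·7, N = 7·(27q), so 7 ∣ N.

Converse. This fails: take N = 63. Both 9 ∣ 63 and 7 ∣ 63, yet 63 is not a multiple of 189 (since 63 = 0·189 + 63), so 189 ∤ 63.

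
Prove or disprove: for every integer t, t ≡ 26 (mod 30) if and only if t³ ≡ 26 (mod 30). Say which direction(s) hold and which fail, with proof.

Both implications hold.

(⟹) Suppose t ≡ 26 (mod 30). Write t = 30j + 26. Then (30j + 26)³ = 27000j³ + 70200j² + 60840j + 17576 = 30(900j³ + 2340j² + 2028j + 585) + 26, so t³ ≡ 26 (mod 30).

(⟸) Conversely, suppose t³ ≡ 26 (mod 30). The only residue r in {0, …, 29} with r³ ≡ 26 (mod 30) is r = 26, so t ≡ 26 (mod 30).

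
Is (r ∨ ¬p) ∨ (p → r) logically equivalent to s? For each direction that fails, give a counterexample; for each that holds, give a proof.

(⟹) This fails. Under r = F, p = F, s = F, the left side is true but the right side is false.

(⟸) This fails. Under r = F, p = T, s = T, the left side is false but the right side is true.

Neither direction holds.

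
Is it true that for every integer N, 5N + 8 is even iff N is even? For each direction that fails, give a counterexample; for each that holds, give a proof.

(⇒) Suppose 5N + 8 is even. Since 5 is odd, 5N and N have the same parity, so 5N + 8 ≡ N + 8 (mod 2). As 8 is even, 5N + 8 is even exactly when N is even. Thus N is even.

(⇐) Conversely, suppose N is even; write N = 2j. Then 5N + 8 = 5·(2j) + 8 = 2·5j + 8, which is even.

Both implications hold.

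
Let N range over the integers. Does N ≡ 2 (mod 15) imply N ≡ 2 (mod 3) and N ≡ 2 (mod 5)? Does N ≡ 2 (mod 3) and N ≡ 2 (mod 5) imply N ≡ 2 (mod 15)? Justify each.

(⇒) Suppose N ≡ 2 (mod 15); write N = 15j + 2. Since 3 ∣ 15, reducing mod 3 gives N ≡ 2 (mod 3); since 5 ∣ 15, reducing mod 5 gives N ≡ 2 (mod 5).

(⇐) Conversely, if N ≡ 2 (mod 3) and N ≡ 2 (mod 5), then by the Chinese remainder theorem N ≡ 2 (mod 15). This is exactly N ≡ 2 (mod 15).

The biconditional holds.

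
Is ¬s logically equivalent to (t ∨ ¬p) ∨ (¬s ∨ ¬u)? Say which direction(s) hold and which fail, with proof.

Not equivalent: only (⇒) holds.

(⇐) This fails. Under p = F, u = F, t = F, s = T, the left side is false but the right side is true.

(⇒) Assume the antecedent. If s is true, the antecedent cannot hold. If s is false, (t ∨ ¬p) ∨ (¬s ∨ ¬u) reduces to true regardless of the other variables. Either way (t ∨ ¬p) ∨ (¬s ∨ ¬u) holds.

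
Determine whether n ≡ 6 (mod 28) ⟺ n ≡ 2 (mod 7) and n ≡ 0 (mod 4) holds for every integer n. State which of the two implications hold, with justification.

Neither implication holds.

(→) This fails: n = 6 gives 6 ≡ 6 (mod 28) but 6 ≡ 6 (mod 7), so the conjunction on the right does not hold.

(←) This fails: n = 16 satisfies both congruences on the right (16 ≡ 2 mod 7 and 16 ≡ 0 mod 4) yet 16 ≡ 16 (mod 28), not 6.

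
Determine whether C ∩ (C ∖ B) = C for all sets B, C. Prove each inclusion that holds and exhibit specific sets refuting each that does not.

Reverse inclusion. This inclusion fails. Take B = {1}, C = {1}; then 1 ∈ C but 1 ∉ C ∩ (C ∖ B).

Forward inclusion. Let x ∈ C ∩ (C ∖ B). Then x ∈ C and x ∉ B, from which x ∈ C.

(⊆) holds; (⊇) fails.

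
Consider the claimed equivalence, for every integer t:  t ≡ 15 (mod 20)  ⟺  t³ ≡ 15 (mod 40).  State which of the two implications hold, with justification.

(⇒) fails; (⇐) holds.

[⇒] This fails: take t = 35. Then 35 ≡ 15 (mod 20), but 35³ = 42875 ≡ 35 (mod 40), not 15.

[⇐] Conversely, the residues r modulo 40 with r³ ≡ 15 (mod 40) are exactly {15}, and each is ≡ 15 (mod 20).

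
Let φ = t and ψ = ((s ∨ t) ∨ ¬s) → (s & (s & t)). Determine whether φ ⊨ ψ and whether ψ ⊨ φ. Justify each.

Only the converse holds.

(⟹) This fails. Under s = F, t = T, the left side is true but the right side is false.

(⟸) Assume the antecedent. If s is true, the antecedent forces (s = T, t = T), and t holds there. If s is false, the antecedent cannot hold. Either way t holds.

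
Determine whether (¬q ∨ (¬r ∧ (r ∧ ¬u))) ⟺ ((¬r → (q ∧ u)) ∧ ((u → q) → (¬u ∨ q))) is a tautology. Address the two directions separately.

[⇒] This fails. Under q = F, u = F, r = F, the left side is true but the right side is false.

[⇐] This fails. Under q = T, u = T, r = F, the left side is false but the right side is true.

(⇒) fails and (⇐) fails.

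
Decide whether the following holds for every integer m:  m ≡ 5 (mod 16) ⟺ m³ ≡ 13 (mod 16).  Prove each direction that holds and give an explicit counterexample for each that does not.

[⇐] Suppose m³ ≡ 13 (mod 16). The only residue r in {0, …, 15} with r³ ≡ 13 (mod 16) is r = 5, so m ≡ 5 (mod 16).

[⇒] Suppose m ≡ 5 (mod 16). Write m = 16j + 5. Then (16j + 5)³ = 4096j³ + 3840j² + 1200j + 125 = 16(256j³ + 240j² + 75j + 7) + 13, so m³ ≡ 13 (mod 16).

Both implications hold.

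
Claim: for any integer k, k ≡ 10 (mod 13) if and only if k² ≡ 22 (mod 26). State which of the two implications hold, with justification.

Neither implication holds.

[⇒] This fails: take k = 23. Then 23 ≡ 10 (mod 13), but 23² = 529 ≡ 9 (mod 26), not 22.

[⇐] This fails: take k = 16. Then 16² = 256 ≡ 22 (mod 26), yet 16 ≡ 3 (mod 13), not 10.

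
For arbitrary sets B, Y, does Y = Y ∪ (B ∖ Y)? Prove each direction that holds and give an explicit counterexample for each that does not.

The sets are not equal: only the forward inclusion holds.

Reverse inclusion. This inclusion fails. Take B = {1}, Y = ∅; then 1 ∈ Y ∪ (B ∖ Y) but 1 ∉ Y.

Forward inclusion. Let x ∈ Y. Then either x ∈ Y and x ∉ B; or x ∈ B ∩ Y. In each case x ∈ Y ∪ (B ∖ Y), so Y ⊆ Y ∪ (B ∖ Y).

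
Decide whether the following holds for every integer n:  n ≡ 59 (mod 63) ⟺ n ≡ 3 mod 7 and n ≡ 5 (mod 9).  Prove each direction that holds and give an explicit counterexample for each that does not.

(⟸) If n ≡ 3 (mod 7) and n ≡ 5 (mod 9), then by the Chinese remainder theorem n ≡ 59 (mod 63). This is exactly n ≡ 59 (mod 63).

(⟹) Suppose n ≡ 59 (mod 63); write n = 63j + 59. Since 7 ∣ 63, reducing mod 7 gives n ≡ 59 ≡ 3 (mod 7); since 9 ∣ 63, reducing mod 9 gives n ≡ 59 ≡ 5 (mod 9).

The biconditional holds.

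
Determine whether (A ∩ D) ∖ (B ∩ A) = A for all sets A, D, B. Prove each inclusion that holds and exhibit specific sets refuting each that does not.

The sets are not equal: only the forward inclusion holds.

(⊆) Let x ∈ (A ∩ D) ∖ (B ∩ A). Then x ∈ A ∩ D and x ∉ B, from which x ∈ A.

(⊇) This inclusion fails. Take A = {1}, D = ∅, B = ∅; then 1 ∈ A but 1 ∉ (A ∩ D) ∖ (B ∩ A).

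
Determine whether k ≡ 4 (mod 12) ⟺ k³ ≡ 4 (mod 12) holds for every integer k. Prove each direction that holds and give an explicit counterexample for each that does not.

Only the forward implication holds.

[⇒] Suppose k ≡ 4 (mod 12). Write k = 12j + 4. Then (12j + 4)³ = 1728j³ + 1728j² + 576j + 64 = 12(144j³ + 144j² + 48j + 5) + 4, so k³ ≡ 4 (mod 12).

[⇐] This fails: take k = 10. Then 10³ = 1000 ≡ 4 (mod 12), yet 10 ≡ 10 (mod 12), not 4.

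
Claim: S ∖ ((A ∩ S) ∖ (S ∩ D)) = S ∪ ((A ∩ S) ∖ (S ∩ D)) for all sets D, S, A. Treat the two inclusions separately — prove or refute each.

(⊆) holds; (⊇) fails.

Forward inclusion. Let x ∈ S ∖ ((A ∩ S) ∖ (S ∩ D)). Then either x ∈ S and x ∉ D, A; or x ∈ D ∩ S and x ∉ A; or x ∈ D ∩ S ∩ A. In each case x ∈ S ∪ ((A ∩ S) ∖ (S ∩ D)), so S ∖ ((A ∩ S) ∖ (S ∩ D)) ⊆ S ∪ ((A ∩ S) ∖ (S ∩ D)).

Reverse inclusion. This inclusion fails. Take D = ∅, S = {1}, A = {1}; then 1 ∈ S ∪ ((A ∩ S) ∖ (S ∩ D)) but 1 ∉ S ∖ ((A ∩ S) ∖ (S ∩ D)).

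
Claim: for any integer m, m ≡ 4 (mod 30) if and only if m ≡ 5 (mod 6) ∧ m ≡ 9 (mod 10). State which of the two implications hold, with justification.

Both directions fail.

[⇒] This fails: m = 4 gives 4 ≡ 4 (mod 30) but 4 ≡ 4 (mod 6), so the conjunction on the right does not hold.

[⇐] This fails: m = 29 satisfies both congruences on the right (29 ≡ 5 mod 6 and 29 ≡ 9 mod 10) yet 29 ≡ 29 (mod 30), not 4.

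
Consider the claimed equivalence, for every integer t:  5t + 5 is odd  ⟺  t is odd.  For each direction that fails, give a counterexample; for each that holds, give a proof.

(⇒) fails and (⇐) fails.

(→) This fails: t = 4 gives 5t + 5 = 25, which is odd, but 4 is even, not odd.

(←) This also fails: t = 1 is odd, but 5t + 5 = 10 is even, not odd.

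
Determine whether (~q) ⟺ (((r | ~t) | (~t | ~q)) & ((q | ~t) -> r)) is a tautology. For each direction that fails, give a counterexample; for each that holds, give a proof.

Both directions fail.

(→) This fails. Under r = F, q = F, t = F, the left side is true but the right side is false.

(←) This fails. Under r = T, q = T, t = F, the left side is false but the right side is true.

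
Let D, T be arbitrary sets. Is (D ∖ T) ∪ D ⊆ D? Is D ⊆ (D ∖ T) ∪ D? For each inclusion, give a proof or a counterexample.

(⊇) Let x ∈ D. Then either x ∈ D and x ∉ T; or x ∈ D ∩ T. In each case x ∈ (D ∖ T) ∪ D, so D ⊆ (D ∖ T) ∪ D.

(⊆) Let x ∈ (D ∖ T) ∪ D. Then either x ∈ D and x ∉ T; or x ∈ D ∩ T. In each case x ∈ D, so (D ∖ T) ∪ D ⊆ D.

Both inclusions hold.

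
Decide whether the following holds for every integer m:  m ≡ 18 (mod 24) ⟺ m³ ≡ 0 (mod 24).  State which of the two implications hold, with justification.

(⇒) Suppose m ≡ 18 (mod 24). Write m = 24j + 18. Then (24j + 18)³ = 13824j³ + 31104j² + 23328j + 5832 = 24(576j³ + 1296j² + 972j + 243) + 0, so m³ ≡ 0 (mod 24).

(⇐) This fails: take m = 0. Then 0³ = 0 ≡ 0 (mod 24), yet 0 ≡ 0 (mod 24), not 18.

The forward direction holds; the converse fails.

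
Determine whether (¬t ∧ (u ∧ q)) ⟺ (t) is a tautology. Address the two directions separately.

Both directions fail.

[⇒] This fails. Under q = T, t = F, u = T, the left side is true but the right side is false.

[⇐] This fails. Under q = F, t = T, u = F, the left side is false but the right side is true.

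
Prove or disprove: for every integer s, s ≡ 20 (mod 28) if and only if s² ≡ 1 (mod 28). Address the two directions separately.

Neither implication holds.

(→) This fails: take s = 20. Then 20 ≡ 20 (mod 28), but 20² = 400 ≡ 8 (mod 28), not 1.

(←) This fails: take s = 1. Then 1² = 1 ≡ 1 (mod 28), yet 1 ≡ 1 (mod 28), not 20.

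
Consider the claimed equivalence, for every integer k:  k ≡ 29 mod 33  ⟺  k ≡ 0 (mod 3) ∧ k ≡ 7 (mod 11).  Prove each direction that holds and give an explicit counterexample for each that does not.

(⇒) fails and (⇐) fails.

(→) This fails: k = 29 gives 29 ≡ 29 (mod 33) but 29 ≡ 2 (mod 3), so the conjunction on the right does not hold.

(←) This fails: k = 18 satisfies both congruences on the right (18 ≡ 0 mod 3 and 18 ≡ 7 mod 11) yet 18 ≡ 18 (mod 33), not 29.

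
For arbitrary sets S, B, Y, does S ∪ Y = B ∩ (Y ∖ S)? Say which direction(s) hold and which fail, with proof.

(⟸) Let x ∈ B ∩ (Y ∖ S). Then x ∈ B ∩ Y and x ∉ S, from which x ∈ S ∪ Y.

(⟹) This inclusion fails. Take S = {1}, B = ∅, Y = ∅; then 1 ∈ S ∪ Y but 1 ∉ B ∩ (Y ∖ S).

The sets are not equal: only the reverse inclusion holds.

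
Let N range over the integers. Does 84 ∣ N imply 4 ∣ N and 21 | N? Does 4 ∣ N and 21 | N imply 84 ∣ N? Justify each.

(⇒) If 84 ∣ N, write N = 84q. Since 84 = 21·4, N = 4·(21q), so 4 ∣ N; and since 84 = 4·21, N = 21·(4q), so 21 ∣ N.

(⇐) Suppose 4 ∣ N and 21 ∣ N. Any common multiple of 4 and 21 is a multiple of their lcm; here gcd(4, 21) = 1, so lcm(4, 21) = 4·21 = 84, so 84 ∣ N.

Equivalent; both directions hold.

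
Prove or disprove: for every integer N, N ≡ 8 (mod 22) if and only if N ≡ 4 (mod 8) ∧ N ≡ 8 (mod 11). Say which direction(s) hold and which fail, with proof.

(⇐) If N ≡ 4 (mod 8) and N ≡ 8 (mod 11), then by the Chinese remainder theorem N ≡ 52 (mod 88). Since 52 ≡ 8 (mod 22) and 22 ∣ 88, we get N ≡ 8 (mod 22).

(⇒) This fails: N = 8 gives 8 ≡ 8 (mod 22) but 8 ≡ 0 (mod 8), so the conjunction on the right does not hold.

Only the converse holds.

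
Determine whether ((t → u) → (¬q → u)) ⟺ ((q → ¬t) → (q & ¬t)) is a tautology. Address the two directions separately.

(⟹) This fails. Under q = F, t = T, u = F, the left side is true but the right side is false.

(⟸) Assume the antecedent. If q is true, (t → u) → (¬q → u) reduces to true regardless of the other variables. If q is false, the antecedent cannot hold. Either way (t → u) → (¬q → u) holds.

The forward direction fails; the converse holds.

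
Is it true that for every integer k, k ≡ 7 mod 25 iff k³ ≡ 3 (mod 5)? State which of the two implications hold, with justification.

Not equivalent: only (⇒) holds.

[⇒] Suppose k ≡ 7 (mod 25). Then k³ ≡ 7³ = 343 (mod 25), and since 5 ∣ 25, also k³ ≡ 3 (mod 5).

[⇐] This fails: take k = 2. Then 2³ = 8 ≡ 3 (mod 5), yet 2 ≡ 2 (mod 25), not 7.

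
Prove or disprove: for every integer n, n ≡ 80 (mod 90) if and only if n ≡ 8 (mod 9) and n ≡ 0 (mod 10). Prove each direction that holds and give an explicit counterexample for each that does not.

(⟹) Suppose n ≡ 80 (mod 90); write n = 90j + 80. Since 9 ∣ 90, reducing mod 9 gives n ≡ 80 ≡ 8 (mod 9); since 10 ∣ 90, reducing mod 10 gives n ≡ 80 ≡ 0 (mod 10).

(⟸) Conversely, if n ≡ 8 (mod 9) and n ≡ 0 (mod 10), then by the Chinese remainder theorem n ≡ 80 (mod 90). This is exactly n ≡ 80 (mod 90).

Both implications hold.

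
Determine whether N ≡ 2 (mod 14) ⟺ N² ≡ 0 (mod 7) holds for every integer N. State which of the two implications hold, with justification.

(⇒) This fails: take N = 2. Then 2 ≡ 2 (mod 14), but 2² = 4 ≡ 4 (mod 7), not 0.

(⇐) This fails: take N = 0. Then 0² = 0 ≡ 0 (mod 7), yet 0 ≡ 0 (mod 14), not 2.

(⇒) fails and (⇐) fails.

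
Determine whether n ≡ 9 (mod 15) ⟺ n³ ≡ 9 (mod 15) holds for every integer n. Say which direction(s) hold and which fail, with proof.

Converse. Suppose n³ ≡ 9 (mod 15). The only residue r in {0, …, 14} with r³ ≡ 9 (mod 15) is r = 9, so n ≡ 9 (mod 15).

Forward direction. Suppose n ≡ 9 (mod 15). Write n = 15j + 9. Then (15j + 9)³ = 3375j³ + 6075j² + 3645j + 729 = 15(225j³ + 405j² + 243j + 48) + 9, so n³ ≡ 9 (mod 15).

Equivalent; both directions hold.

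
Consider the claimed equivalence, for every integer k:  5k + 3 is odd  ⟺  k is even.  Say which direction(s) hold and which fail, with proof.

Both implications hold.

[⇒] Suppose 5k + 3 is odd. Since 5 is odd, 5k and k have the same parity, so 5k + 3 ≡ k + 3 (mod 2). As 3 is odd, 5k + 3 is odd exactly when k is even. Thus k is even.

[⇐] Conversely, suppose k is even; write k = 2j. Then 5k + 3 = 5·(2j) + 3 = 2·5j + 3, which is odd.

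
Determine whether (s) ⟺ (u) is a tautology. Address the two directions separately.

Neither direction holds.

(⇒) This fails. Under u = F, s = T, the left side is true but the right side is false.

(⇐) This fails. Under u = T, s = F, the left side is false but the right side is true.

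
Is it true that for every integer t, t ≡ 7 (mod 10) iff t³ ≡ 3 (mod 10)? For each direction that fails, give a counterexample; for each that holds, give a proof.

The biconditional holds.

[⇒] Suppose t ≡ 7 (mod 10). Write t = 10j + 7. Then (10j + 7)³ = 1000j³ + 2100j² + 1470j + 343 = 10(100j³ + 210j² + 147j + 34) + 3, so t³ ≡ 3 (mod 10).

[⇐] Conversely, suppose t³ ≡ 3 (mod 10). The only residue r in {0, …, 9} with r³ ≡ 3 (mod 10) is r = 7, so t ≡ 7 (mod 10).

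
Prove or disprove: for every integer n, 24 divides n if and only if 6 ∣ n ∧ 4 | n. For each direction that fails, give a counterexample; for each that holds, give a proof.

(←) This fails: take n = 12. Both 6 ∣ 12 and 4 ∣ 12, yet 12 is not a multiple of 24 (since 12 = 0·24 + 12), so 24 ∤ 12.

(→) If 24 ∣ n, write n = 24q. Since 24 = 4·6, n = 6·(4q), so 6 ∣ n; and since 24 = 6·4, n = 4·(6q), so 4 ∣ n.

(⇒) holds; (⇐) fails.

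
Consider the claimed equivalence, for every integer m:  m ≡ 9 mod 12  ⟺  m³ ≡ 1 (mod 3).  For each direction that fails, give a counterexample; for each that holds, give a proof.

(⟹) This fails: take m = 9. Then 9 ≡ 9 (mod 12), but 9³ = 729 ≡ 0 (mod 3), not 1.

(⟸) This fails: take m = 1. Then 1³ = 1 ≡ 1 (mod 3), yet 1 ≡ 1 (mod 12), not 9.

Neither implication holds.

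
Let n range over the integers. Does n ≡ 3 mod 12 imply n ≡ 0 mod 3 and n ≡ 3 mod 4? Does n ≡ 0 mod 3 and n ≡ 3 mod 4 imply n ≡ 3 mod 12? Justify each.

The biconditional holds.

(→) Suppose n ≡ 3 (mod 12); write n = 12j + 3. Since 3 ∣ 12, reducing mod 3 gives n ≡ 3 ≡ 0 (mod 3); since 4 ∣ 12, reducing mod 4 gives n ≡ 3 (mod 4).

(←) Conversely, if n ≡ 0 (mod 3) and n ≡ 3 (mod 4), then by the Chinese remainder theorem n ≡ 3 (mod 12). This is exactly n ≡ 3 (mod 12).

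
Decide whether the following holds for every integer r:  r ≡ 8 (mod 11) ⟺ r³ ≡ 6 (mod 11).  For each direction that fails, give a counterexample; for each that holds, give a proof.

Forward direction. Suppose r ≡ 8 (mod 11). Write r = 11j + 8. Then (11j + 8)³ = 1331j³ + 2904j² + 2112j + 512 = 11(121j³ + 264j² + 192j + 46) + 6, so r³ ≡ 6 (mod 11).

Converse. Suppose r³ ≡ 6 (mod 11). The only residue r in {0, …, 10} with r³ ≡ 6 (mod 11) is r = 8, so r ≡ 8 (mod 11).

Both implications hold.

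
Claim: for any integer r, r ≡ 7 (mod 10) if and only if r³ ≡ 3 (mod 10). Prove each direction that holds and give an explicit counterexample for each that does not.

[⇒] Suppose r ≡ 7 (mod 10). Write r = 10j + 7. Then (10j + 7)³ = 1000j³ + 2100j² + 1470j + 343 = 10(100j³ + 210j² + 147j + 34) + 3, so r³ ≡ 3 (mod 10).

[⇐] For the converse, argue contrapositively. If r ≢ 7 (mod 10), then r is congruent to one of 0, 1, 2, 3, 4, 5, 6, 8, 9 modulo 10, and these give r³ ≡ 0, 1, 8, 7, 4, 5, 6, 2, 9 respectively — never 3.

The biconditional holds.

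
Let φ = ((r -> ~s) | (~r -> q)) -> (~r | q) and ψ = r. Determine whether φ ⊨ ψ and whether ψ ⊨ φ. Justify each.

(⇒) fails and (⇐) fails.

[⇒] This fails. Under q = F, r = F, s = F, the left side is true but the right side is false.

[⇐] This fails. Under q = F, r = T, s = F, the left side is false but the right side is true.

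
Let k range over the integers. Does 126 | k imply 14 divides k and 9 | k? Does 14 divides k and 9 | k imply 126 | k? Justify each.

Both implications hold.

[⇒] If 126 ∣ k, write k = 126q. Since 126 = 9·14, k = 14·(9q), so 14 ∣ k; and since 126 = 14·9, k = 9·(14q), so 9 ∣ k.

[⇐] Suppose 14 ∣ k and 9 ∣ k. Any common multiple of 14 and 9 is a multiple of their lcm; here gcd(14, 9) = 1, so lcm(14, 9) = 14·9 = 126, so 126 ∣ k.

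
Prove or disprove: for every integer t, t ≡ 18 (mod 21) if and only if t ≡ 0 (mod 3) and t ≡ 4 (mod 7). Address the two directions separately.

Equivalent; both directions hold.

(→) Suppose t ≡ 18 (mod 21); write t = 21j + 18. Since 3 ∣ 21, reducing mod 3 gives t ≡ 18 ≡ 0 (mod 3); since 7 ∣ 21, reducing mod 7 gives t ≡ 18 ≡ 4 (mod 7).

(←) Conversely, if t ≡ 0 (mod 3) and t ≡ 4 (mod 7), then by the Chinese remainder theorem t ≡ 18 (mod 21). This is exactly t ≡ 18 (mod 21).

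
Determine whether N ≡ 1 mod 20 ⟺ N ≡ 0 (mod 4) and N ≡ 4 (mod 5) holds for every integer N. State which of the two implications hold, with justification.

Neither direction holds.

[⇒] This fails: N = 1 gives 1 ≡ 1 (mod 20) but 1 ≡ 1 (mod 4), so the conjunction on the right does not hold.

[⇐] This fails: N = 4 satisfies both congruences on the right (4 ≡ 0 mod 4 and 4 ≡ 4 mod 5) yet 4 ≡ 4 (mod 20), not 1.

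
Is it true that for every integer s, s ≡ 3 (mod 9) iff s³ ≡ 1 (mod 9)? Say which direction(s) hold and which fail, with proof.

Forward direction. This fails: take s = 3. Then 3 ≡ 3 (mod 9), but 3³ = 27 ≡ 0 (mod 9), not 1.

Converse. This fails: take s = 1. Then 1³ = 1 ≡ 1 (mod 9), yet 1 ≡ 1 (mod 9), not 3.

Both directions fail.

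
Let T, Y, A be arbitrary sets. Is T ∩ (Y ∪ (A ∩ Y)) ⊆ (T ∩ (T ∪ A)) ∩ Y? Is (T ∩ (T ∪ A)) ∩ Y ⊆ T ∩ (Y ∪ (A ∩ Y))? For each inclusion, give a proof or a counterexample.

(⟹) Let x ∈ T ∩ (Y ∪ (A ∩ Y)). Then either x ∈ T ∩ Y and x ∉ A; or x ∈ T ∩ Y ∩ A. In each case x ∈ (T ∩ (T ∪ A)) ∩ Y, so T ∩ (Y ∪ (A ∩ Y)) ⊆ (T ∩ (T ∪ A)) ∩ Y.

(⟸) Let x ∈ (T ∩ (T ∪ A)) ∩ Y. Then either x ∈ T ∩ Y and x ∉ A; or x ∈ T ∩ Y ∩ A. In each case x ∈ T ∩ (Y ∪ (A ∩ Y)), so (T ∩ (T ∪ A)) ∩ Y ⊆ T ∩ (Y ∪ (A ∩ Y)).

Both inclusions hold.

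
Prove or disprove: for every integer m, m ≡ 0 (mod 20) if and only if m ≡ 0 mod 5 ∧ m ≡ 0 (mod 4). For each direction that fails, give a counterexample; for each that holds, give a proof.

(⟹) Suppose m ≡ 0 (mod 20); write m = 20j + 0. Since 5 ∣ 20, reducing mod 5 gives m ≡ 0 (mod 5); since 4 ∣ 20, reducing mod 4 gives m ≡ 0 (mod 4).

(⟸) Conversely, if m ≡ 0 (mod 5) and m ≡ 0 (mod 4), then by the Chinese remainder theorem m ≡ 0 (mod 20). This is exactly m ≡ 0 (mod 20).

The biconditional holds.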